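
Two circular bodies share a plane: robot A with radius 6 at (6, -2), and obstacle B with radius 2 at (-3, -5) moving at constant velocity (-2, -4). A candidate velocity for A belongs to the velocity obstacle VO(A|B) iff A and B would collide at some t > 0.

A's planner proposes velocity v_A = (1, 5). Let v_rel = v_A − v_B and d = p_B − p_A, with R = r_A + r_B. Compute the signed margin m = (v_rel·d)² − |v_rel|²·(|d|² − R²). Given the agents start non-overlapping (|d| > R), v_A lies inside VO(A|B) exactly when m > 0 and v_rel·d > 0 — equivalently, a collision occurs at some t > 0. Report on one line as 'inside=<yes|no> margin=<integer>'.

d = (-9, -3),  |d|² = 90;  R = 6+2 = 8,  c = 90−8² = 26
v_rel = (3, 9),  |v_rel|² = 90;  v_rel·d = (3)·(-9) + (9)·(-3) = -54
90·t² + 108·t + 26 = 0  ⇒  m = (-54)² − 90·26 = 576
m = 576 > 0,  v_rel·d = -54 < 0  ⇒  outside

inside=no margin=576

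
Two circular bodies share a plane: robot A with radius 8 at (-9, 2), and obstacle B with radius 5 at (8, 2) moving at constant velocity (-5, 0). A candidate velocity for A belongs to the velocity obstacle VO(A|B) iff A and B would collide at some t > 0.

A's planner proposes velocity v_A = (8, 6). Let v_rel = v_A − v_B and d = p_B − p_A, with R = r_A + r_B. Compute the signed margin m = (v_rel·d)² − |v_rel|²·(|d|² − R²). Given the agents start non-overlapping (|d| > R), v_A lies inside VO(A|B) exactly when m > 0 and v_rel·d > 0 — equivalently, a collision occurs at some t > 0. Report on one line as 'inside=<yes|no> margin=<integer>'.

d = (17, 0),  |d|² = 289;  R = 8+5 = 13,  c = 289−13² = 120
v_rel = (13, 6),  |v_rel|² = 205;  v_rel·d = (13)·(17) + (6)·(0) = 221
205·t² − 442·t + 120 = 0  ⇒  m = 221² − 205·120 = 24241
m = 24241 > 0,  v_rel·d = 221 > 0  ⇒  inside

inside=yes margin=24241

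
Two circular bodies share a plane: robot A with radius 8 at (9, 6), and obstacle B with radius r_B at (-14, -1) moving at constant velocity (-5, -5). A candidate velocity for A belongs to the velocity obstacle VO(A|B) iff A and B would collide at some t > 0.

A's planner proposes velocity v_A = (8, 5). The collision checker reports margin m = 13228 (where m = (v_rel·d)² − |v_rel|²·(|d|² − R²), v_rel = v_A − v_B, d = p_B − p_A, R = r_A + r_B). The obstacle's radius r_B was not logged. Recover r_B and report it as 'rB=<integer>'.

m = 13228
d = (-23, -7);  v_rel = (13, 10),  |v_rel|² = 269
v_rel×d = (13)·(-7) − (10)·(-23) = 139
since m = R²·269 − 139²:  R² = (19321 + 13228) / 269 = 121
R = √121 = 11  ⇒  r_B = 11 − 8 = 3

rB=3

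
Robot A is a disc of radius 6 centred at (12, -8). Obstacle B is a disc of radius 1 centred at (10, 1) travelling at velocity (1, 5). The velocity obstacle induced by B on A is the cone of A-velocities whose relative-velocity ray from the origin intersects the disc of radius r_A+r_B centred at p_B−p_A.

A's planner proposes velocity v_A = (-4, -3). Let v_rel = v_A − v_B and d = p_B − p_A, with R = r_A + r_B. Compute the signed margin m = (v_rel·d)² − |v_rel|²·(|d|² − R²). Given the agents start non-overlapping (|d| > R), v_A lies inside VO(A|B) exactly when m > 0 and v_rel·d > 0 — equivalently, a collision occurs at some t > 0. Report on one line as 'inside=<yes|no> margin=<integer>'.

d = (-2, 9),  |d|² = 85;  R = 6+1 = 7,  c = 85−7² = 36
v_rel = (-5, -8),  |v_rel|² = 89;  v_rel·d = (-5)·(-2) + (-8)·(9) = -62
89·t² + 124·t + 36 = 0  ⇒  m = (-62)² − 89·36 = 640
m = 640 > 0,  v_rel·d = -62 < 0  ⇒  outside

inside=no margin=640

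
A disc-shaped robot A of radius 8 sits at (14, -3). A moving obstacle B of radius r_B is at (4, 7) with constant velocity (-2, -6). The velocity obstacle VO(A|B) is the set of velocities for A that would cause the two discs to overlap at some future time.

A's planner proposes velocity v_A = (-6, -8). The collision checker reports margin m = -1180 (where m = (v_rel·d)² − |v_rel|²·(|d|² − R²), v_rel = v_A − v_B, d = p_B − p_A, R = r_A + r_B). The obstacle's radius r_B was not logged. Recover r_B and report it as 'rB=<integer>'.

m = -1180
d = (-10, 10);  v_rel = (-4, -2),  |v_rel|² = 20
v_rel×d = (-4)·(10) − (-2)·(-10) = -60
since m = R²·20 − (-60)²:  R² = (3600 + -1180) / 20 = 121
R = √121 = 11  ⇒  r_B = 11 − 8 = 3

rB=3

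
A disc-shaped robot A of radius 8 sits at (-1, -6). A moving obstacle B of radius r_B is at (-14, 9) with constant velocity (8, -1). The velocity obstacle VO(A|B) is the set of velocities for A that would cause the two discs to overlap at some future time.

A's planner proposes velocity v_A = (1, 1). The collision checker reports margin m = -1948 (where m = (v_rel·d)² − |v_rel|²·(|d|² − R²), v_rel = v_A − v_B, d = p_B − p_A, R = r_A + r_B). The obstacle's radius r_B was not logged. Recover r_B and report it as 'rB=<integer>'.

m = -1948
d = (-13, 15);  v_rel = (-7, 2),  |v_rel|² = 53
v_rel×d = (-7)·(15) − (2)·(-13) = -79
since m = R²·53 − (-79)²:  R² = (6241 + -1948) / 53 = 81
R = √81 = 9  ⇒  r_B = 9 − 8 = 1

rB=1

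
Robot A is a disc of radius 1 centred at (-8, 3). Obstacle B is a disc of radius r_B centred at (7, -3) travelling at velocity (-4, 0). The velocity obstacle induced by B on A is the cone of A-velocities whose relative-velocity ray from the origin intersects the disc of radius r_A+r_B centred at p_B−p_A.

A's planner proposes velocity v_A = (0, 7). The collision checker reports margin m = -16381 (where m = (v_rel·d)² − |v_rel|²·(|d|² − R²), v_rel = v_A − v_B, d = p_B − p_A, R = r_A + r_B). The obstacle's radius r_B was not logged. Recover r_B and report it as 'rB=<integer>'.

m = -16381
d = (15, -6);  v_rel = (4, 7),  |v_rel|² = 65
v_rel×d = (4)·(-6) − (7)·(15) = -129
since m = R²·65 − (-129)²:  R² = (16641 + -16381) / 65 = 4
R = √4 = 2  ⇒  r_B = 2 − 1 = 1

rB=1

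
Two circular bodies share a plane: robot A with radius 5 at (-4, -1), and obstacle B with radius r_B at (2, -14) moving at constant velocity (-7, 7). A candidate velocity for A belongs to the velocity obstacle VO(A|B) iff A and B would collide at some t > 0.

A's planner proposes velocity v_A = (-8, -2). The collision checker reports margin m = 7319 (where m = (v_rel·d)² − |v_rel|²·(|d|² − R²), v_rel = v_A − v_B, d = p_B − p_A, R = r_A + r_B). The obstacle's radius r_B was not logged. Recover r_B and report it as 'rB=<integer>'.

m = 7319
d = (6, -13);  v_rel = (-1, -9),  |v_rel|² = 82
v_rel×d = (-1)·(-13) − (-9)·(6) = 67
since m = R²·82 − 67²:  R² = (4489 + 7319) / 82 = 144
R = √144 = 12  ⇒  r_B = 12 − 5 = 7

rB=7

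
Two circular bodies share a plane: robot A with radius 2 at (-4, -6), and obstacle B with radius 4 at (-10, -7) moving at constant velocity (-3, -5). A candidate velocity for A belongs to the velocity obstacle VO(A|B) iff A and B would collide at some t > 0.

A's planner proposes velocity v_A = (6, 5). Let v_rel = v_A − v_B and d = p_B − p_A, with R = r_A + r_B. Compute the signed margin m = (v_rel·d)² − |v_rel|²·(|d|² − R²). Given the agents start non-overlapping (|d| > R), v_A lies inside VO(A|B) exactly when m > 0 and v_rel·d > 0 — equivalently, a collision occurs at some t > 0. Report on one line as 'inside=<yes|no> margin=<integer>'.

d = (-6, -1),  |d|² = 37;  R = 2+4 = 6,  c = 37−6² = 1
v_rel = (9, 10),  |v_rel|² = 181;  v_rel·d = (9)·(-6) + (10)·(-1) = -64
181·t² + 128·t + 1 = 0  ⇒  m = (-64)² − 181·1 = 3915
m = 3915 > 0,  v_rel·d = -64 < 0  ⇒  outside

inside=no margin=3915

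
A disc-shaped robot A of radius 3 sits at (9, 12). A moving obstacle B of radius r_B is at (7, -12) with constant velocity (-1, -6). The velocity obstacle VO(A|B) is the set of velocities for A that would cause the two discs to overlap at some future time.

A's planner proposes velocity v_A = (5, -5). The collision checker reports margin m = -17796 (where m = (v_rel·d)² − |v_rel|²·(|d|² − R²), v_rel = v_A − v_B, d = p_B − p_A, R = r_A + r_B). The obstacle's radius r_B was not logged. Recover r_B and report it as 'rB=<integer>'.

m = -17796
d = (-2, -24);  v_rel = (6, 1),  |v_rel|² = 37
v_rel×d = (6)·(-24) − (1)·(-2) = -142
since m = R²·37 − (-142)²:  R² = (20164 + -17796) / 37 = 64
R = √64 = 8  ⇒  r_B = 8 − 3 = 5

rB=5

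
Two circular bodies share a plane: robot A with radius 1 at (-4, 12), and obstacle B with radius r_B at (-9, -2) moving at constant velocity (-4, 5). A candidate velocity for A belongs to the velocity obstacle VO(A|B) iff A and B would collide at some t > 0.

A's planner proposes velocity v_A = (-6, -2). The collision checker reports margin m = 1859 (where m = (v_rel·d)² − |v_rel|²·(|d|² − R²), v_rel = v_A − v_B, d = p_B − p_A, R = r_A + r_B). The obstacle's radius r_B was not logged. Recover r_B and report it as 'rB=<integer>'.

m = 1859
d = (-5, -14);  v_rel = (-2, -7),  |v_rel|² = 53
v_rel×d = (-2)·(-14) − (-7)·(-5) = -7
since m = R²·53 − (-7)²:  R² = (49 + 1859) / 53 = 36
R = √36 = 6  ⇒  r_B = 6 − 1 = 5

rB=5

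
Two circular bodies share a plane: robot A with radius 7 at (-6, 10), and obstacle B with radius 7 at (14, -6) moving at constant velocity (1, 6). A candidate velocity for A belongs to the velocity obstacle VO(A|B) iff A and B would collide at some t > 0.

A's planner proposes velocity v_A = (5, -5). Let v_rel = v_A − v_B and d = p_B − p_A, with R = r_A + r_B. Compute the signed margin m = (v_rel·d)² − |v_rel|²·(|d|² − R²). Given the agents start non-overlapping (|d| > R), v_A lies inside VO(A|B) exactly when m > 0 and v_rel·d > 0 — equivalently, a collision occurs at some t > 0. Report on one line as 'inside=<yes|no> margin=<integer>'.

d = (20, -16),  |d|² = 656;  R = 7+7 = 14,  c = 656−14² = 460
v_rel = (4, -11),  |v_rel|² = 137;  v_rel·d = (4)·(20) + (-11)·(-16) = 256
137·t² − 512·t + 460 = 0  ⇒  m = 256² − 137·460 = 2516
m = 2516 > 0,  v_rel·d = 256 > 0  ⇒  inside

inside=yes margin=2516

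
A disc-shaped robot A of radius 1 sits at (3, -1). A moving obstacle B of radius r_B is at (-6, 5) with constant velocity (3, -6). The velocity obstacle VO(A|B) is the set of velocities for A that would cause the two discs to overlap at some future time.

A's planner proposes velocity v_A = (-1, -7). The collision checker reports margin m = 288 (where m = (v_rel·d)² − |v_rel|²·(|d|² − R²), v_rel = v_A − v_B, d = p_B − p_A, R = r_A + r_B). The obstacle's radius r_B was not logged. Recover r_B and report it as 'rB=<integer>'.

m = 288
d = (-9, 6);  v_rel = (-4, -1),  |v_rel|² = 17
v_rel×d = (-4)·(6) − (-1)·(-9) = -33
since m = R²·17 − (-33)²:  R² = (1089 + 288) / 17 = 81
R = √81 = 9  ⇒  r_B = 9 − 1 = 8

rB=8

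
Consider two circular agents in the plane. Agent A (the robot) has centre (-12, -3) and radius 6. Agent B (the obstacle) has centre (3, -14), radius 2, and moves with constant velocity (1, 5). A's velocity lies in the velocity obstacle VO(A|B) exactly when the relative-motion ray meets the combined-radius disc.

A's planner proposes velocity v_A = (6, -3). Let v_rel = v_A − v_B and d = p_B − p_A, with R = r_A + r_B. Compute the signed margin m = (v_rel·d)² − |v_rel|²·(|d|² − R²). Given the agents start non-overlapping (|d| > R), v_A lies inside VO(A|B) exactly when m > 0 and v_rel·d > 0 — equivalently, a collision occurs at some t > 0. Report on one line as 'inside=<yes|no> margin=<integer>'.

d = (15, -11),  |d|² = 346;  R = 6+2 = 8,  c = 346−8² = 282
v_rel = (5, -8),  |v_rel|² = 89;  v_rel·d = (5)·(15) + (-8)·(-11) = 163
89·t² − 326·t + 282 = 0  ⇒  m = 163² − 89·282 = 1471
m = 1471 > 0,  v_rel·d = 163 > 0  ⇒  inside

inside=yes margin=1471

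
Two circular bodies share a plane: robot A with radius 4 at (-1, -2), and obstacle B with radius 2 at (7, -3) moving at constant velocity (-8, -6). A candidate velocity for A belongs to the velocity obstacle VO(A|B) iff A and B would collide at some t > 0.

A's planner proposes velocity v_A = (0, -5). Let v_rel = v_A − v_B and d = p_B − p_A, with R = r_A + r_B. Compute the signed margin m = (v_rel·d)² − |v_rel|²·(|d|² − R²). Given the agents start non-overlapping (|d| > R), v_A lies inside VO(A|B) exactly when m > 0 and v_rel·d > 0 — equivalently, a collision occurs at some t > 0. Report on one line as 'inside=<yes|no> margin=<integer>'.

d = (8, -1),  |d|² = 65;  R = 4+2 = 6,  c = 65−6² = 29
v_rel = (8, 1),  |v_rel|² = 65;  v_rel·d = (8)·(8) + (1)·(-1) = 63
65·t² − 126·t + 29 = 0  ⇒  m = 63² − 65·29 = 2084
m = 2084 > 0,  v_rel·d = 63 > 0  ⇒  inside

inside=yes margin=2084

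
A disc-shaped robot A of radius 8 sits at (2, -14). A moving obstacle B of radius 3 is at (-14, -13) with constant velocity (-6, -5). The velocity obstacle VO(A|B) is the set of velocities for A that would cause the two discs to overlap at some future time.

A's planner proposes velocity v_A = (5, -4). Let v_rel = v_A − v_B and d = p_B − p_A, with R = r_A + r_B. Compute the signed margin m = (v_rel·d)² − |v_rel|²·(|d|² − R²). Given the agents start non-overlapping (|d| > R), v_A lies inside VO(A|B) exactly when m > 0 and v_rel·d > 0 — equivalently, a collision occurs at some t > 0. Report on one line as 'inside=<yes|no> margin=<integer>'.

d = (-16, 1),  |d|² = 257;  R = 8+3 = 11,  c = 257−11² = 136
v_rel = (11, 1),  |v_rel|² = 122;  v_rel·d = (11)·(-16) + (1)·(1) = -175
122·t² + 350·t + 136 = 0  ⇒  m = (-175)² − 122·136 = 14033
m = 14033 > 0,  v_rel·d = -175 < 0  ⇒  outside

inside=no margin=14033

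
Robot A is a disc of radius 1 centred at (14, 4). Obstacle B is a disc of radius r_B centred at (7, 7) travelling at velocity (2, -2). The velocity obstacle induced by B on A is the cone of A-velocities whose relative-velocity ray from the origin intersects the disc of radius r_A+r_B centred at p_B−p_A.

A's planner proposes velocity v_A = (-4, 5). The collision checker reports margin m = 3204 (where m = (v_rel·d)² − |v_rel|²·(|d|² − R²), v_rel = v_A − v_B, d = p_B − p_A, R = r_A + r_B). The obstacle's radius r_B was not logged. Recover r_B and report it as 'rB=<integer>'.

m = 3204
d = (-7, 3);  v_rel = (-6, 7),  |v_rel|² = 85
v_rel×d = (-6)·(3) − (7)·(-7) = 31
since m = R²·85 − 31²:  R² = (961 + 3204) / 85 = 49
R = √49 = 7  ⇒  r_B = 7 − 1 = 6

rB=6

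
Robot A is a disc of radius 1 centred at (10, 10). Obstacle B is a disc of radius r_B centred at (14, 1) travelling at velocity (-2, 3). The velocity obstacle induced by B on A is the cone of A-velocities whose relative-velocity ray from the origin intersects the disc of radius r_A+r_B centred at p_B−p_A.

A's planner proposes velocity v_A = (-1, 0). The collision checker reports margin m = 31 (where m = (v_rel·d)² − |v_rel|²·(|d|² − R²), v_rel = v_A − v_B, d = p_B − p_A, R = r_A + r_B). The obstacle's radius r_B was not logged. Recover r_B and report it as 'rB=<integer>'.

m = 31
d = (4, -9);  v_rel = (1, -3),  |v_rel|² = 10
v_rel×d = (1)·(-9) − (-3)·(4) = 3
since m = R²·10 − 3²:  R² = (9 + 31) / 10 = 4
R = √4 = 2  ⇒  r_B = 2 − 1 = 1

rB=1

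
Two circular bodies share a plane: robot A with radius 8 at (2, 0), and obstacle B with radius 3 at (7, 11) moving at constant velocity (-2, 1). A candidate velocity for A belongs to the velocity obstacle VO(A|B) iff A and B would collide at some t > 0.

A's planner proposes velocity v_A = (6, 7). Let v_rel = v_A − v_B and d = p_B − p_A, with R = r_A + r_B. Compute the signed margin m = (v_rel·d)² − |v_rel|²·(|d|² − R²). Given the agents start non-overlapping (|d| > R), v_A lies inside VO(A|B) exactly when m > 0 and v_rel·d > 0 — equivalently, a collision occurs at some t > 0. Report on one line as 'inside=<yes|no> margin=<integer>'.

d = (5, 11),  |d|² = 146;  R = 8+3 = 11,  c = 146−11² = 25
v_rel = (8, 6),  |v_rel|² = 100;  v_rel·d = (8)·(5) + (6)·(11) = 106
100·t² − 212·t + 25 = 0  ⇒  m = 106² − 100·25 = 8736
m = 8736 > 0,  v_rel·d = 106 > 0  ⇒  inside

inside=yes margin=8736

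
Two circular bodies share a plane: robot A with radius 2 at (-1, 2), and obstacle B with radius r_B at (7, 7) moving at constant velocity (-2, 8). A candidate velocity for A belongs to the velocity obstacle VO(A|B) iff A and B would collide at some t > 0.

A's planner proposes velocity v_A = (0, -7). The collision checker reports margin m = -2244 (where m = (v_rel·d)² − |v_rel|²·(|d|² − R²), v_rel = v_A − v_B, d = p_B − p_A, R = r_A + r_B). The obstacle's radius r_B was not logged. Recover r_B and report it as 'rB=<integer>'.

m = -2244
d = (8, 5);  v_rel = (2, -15),  |v_rel|² = 229
v_rel×d = (2)·(5) − (-15)·(8) = 130
since m = R²·229 − 130²:  R² = (16900 + -2244) / 229 = 64
R = √64 = 8  ⇒  r_B = 8 − 2 = 6

rB=6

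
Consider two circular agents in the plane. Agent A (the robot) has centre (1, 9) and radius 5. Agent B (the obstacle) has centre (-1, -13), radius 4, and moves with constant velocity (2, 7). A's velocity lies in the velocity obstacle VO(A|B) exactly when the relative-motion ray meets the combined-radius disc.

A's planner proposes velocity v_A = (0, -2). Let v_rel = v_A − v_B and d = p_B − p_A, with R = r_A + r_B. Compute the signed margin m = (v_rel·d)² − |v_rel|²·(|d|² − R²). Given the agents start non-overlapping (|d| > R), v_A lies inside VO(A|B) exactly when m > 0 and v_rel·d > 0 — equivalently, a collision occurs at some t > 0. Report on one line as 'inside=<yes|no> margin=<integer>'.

d = (-2, -22),  |d|² = 488;  R = 5+4 = 9,  c = 488−9² = 407
v_rel = (-2, -9),  |v_rel|² = 85;  v_rel·d = (-2)·(-2) + (-9)·(-22) = 202
85·t² − 404·t + 407 = 0  ⇒  m = 202² − 85·407 = 6209
m = 6209 > 0,  v_rel·d = 202 > 0  ⇒  inside

inside=yes margin=6209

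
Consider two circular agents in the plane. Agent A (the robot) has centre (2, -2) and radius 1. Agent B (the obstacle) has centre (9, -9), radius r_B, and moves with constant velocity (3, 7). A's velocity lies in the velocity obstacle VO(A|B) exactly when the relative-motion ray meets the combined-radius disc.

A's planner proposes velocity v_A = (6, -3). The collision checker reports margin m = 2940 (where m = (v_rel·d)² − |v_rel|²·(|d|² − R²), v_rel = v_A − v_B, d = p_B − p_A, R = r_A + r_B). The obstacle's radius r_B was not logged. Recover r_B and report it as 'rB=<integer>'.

m = 2940
d = (7, -7);  v_rel = (3, -10),  |v_rel|² = 109
v_rel×d = (3)·(-7) − (-10)·(7) = 49
since m = R²·109 − 49²:  R² = (2401 + 2940) / 109 = 49
R = √49 = 7  ⇒  r_B = 7 − 1 = 6

rB=6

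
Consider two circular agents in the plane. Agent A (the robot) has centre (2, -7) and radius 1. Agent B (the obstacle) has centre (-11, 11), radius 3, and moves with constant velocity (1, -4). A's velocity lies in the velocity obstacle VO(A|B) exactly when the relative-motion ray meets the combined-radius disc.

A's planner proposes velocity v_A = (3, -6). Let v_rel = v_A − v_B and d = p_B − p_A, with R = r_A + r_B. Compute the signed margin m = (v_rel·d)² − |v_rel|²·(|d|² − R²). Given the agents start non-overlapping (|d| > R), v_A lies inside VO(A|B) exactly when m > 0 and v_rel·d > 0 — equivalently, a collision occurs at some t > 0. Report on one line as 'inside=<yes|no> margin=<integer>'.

d = (-13, 18),  |d|² = 493;  R = 1+3 = 4,  c = 493−4² = 477
v_rel = (2, -2),  |v_rel|² = 8;  v_rel·d = (2)·(-13) + (-2)·(18) = -62
8·t² + 124·t + 477 = 0  ⇒  m = (-62)² − 8·477 = 28
m = 28 > 0,  v_rel·d = -62 < 0  ⇒  outside

inside=no margin=28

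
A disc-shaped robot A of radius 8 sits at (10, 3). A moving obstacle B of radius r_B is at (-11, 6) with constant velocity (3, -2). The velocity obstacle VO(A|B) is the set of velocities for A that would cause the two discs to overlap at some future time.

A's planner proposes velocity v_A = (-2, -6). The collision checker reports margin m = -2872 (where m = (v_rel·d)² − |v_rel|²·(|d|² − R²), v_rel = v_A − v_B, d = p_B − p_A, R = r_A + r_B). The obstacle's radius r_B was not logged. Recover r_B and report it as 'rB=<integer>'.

m = -2872
d = (-21, 3);  v_rel = (-5, -4),  |v_rel|² = 41
v_rel×d = (-5)·(3) − (-4)·(-21) = -99
since m = R²·41 − (-99)²:  R² = (9801 + -2872) / 41 = 169
R = √169 = 13  ⇒  r_B = 13 − 8 = 5

rB=5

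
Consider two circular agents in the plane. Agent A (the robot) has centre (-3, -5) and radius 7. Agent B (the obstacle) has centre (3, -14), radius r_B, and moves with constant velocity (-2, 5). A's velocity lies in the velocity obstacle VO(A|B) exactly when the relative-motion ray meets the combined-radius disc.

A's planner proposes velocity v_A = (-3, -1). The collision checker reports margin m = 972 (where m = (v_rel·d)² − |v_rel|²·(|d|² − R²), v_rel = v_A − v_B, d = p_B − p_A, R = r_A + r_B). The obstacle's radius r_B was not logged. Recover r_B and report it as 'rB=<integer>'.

m = 972
d = (6, -9);  v_rel = (-1, -6),  |v_rel|² = 37
v_rel×d = (-1)·(-9) − (-6)·(6) = 45
since m = R²·37 − 45²:  R² = (2025 + 972) / 37 = 81
R = √81 = 9  ⇒  r_B = 9 − 7 = 2

rB=2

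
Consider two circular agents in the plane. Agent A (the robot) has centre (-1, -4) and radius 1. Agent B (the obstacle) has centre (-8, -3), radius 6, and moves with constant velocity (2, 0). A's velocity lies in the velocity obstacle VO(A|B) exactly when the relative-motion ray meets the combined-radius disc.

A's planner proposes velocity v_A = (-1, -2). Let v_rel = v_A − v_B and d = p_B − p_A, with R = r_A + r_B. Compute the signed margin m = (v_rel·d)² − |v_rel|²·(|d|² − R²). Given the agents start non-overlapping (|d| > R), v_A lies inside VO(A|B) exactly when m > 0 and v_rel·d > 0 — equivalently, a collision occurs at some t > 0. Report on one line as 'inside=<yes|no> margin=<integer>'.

d = (-7, 1),  |d|² = 50;  R = 1+6 = 7,  c = 50−7² = 1
v_rel = (-3, -2),  |v_rel|² = 13;  v_rel·d = (-3)·(-7) + (-2)·(1) = 19
13·t² − 38·t + 1 = 0  ⇒  m = 19² − 13·1 = 348
m = 348 > 0,  v_rel·d = 19 > 0  ⇒  inside

inside=yes margin=348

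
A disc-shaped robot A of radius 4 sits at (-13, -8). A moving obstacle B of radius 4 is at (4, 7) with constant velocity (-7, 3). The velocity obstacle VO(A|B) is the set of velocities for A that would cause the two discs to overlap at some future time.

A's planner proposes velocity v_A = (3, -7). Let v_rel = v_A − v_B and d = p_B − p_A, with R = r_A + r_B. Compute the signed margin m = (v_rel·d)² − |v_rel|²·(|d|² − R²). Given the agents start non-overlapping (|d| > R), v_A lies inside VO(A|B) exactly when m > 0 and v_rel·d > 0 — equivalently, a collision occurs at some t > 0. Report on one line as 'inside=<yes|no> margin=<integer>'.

d = (17, 15),  |d|² = 514;  R = 4+4 = 8,  c = 514−8² = 450
v_rel = (10, -10),  |v_rel|² = 200;  v_rel·d = (10)·(17) + (-10)·(15) = 20
200·t² − 40·t + 450 = 0  ⇒  m = 20² − 200·450 = -89600
m = -89600 < 0,  v_rel·d = 20 > 0  ⇒  outside

inside=no margin=-89600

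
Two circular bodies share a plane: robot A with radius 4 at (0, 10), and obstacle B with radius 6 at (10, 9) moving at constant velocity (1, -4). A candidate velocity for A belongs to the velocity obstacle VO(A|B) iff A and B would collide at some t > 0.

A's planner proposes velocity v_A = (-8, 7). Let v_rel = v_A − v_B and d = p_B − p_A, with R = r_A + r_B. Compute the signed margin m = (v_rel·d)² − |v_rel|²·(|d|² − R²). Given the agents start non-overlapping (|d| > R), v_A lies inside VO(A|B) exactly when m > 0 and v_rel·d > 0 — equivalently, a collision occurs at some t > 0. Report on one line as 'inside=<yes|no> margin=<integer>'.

d = (10, -1),  |d|² = 101;  R = 4+6 = 10,  c = 101−10² = 1
v_rel = (-9, 11),  |v_rel|² = 202;  v_rel·d = (-9)·(10) + (11)·(-1) = -101
202·t² + 202·t + 1 = 0  ⇒  m = (-101)² − 202·1 = 9999
m = 9999 > 0,  v_rel·d = -101 < 0  ⇒  outside

inside=no margin=9999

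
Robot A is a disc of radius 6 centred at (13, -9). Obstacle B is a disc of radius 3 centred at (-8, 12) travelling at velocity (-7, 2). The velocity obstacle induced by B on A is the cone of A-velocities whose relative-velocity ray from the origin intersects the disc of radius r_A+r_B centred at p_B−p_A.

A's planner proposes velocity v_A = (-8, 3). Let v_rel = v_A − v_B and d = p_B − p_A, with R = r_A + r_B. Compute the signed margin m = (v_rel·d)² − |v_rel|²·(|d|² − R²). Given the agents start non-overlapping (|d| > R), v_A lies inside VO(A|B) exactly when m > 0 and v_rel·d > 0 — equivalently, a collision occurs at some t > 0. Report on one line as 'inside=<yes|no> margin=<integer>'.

d = (-21, 21),  |d|² = 882;  R = 6+3 = 9,  c = 882−9² = 801
v_rel = (-1, 1),  |v_rel|² = 2;  v_rel·d = (-1)·(-21) + (1)·(21) = 42
2·t² − 84·t + 801 = 0  ⇒  m = 42² − 2·801 = 162
m = 162 > 0,  v_rel·d = 42 > 0  ⇒  inside

inside=yes margin=162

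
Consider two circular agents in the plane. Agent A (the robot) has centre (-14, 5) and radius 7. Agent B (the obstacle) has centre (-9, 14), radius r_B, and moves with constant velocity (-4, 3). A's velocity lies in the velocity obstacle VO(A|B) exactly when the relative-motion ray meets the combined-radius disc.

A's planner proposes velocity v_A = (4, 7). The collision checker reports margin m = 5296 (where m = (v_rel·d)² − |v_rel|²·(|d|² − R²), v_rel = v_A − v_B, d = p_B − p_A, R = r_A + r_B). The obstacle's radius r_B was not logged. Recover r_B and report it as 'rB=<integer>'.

m = 5296
d = (5, 9);  v_rel = (8, 4),  |v_rel|² = 80
v_rel×d = (8)·(9) − (4)·(5) = 52
since m = R²·80 − 52²:  R² = (2704 + 5296) / 80 = 100
R = √100 = 10  ⇒  r_B = 10 − 7 = 3

rB=3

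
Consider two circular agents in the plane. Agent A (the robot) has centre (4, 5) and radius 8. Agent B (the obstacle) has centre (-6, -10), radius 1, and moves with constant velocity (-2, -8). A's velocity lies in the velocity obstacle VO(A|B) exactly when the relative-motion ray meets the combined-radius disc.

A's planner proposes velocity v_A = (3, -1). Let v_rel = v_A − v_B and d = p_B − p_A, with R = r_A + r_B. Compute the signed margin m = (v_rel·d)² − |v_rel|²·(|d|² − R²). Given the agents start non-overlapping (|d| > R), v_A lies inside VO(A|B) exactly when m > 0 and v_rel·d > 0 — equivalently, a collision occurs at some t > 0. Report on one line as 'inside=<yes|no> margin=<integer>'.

d = (-10, -15),  |d|² = 325;  R = 8+1 = 9,  c = 325−9² = 244
v_rel = (5, 7),  |v_rel|² = 74;  v_rel·d = (5)·(-10) + (7)·(-15) = -155
74·t² + 310·t + 244 = 0  ⇒  m = (-155)² − 74·244 = 5969
m = 5969 > 0,  v_rel·d = -155 < 0  ⇒  outside

inside=no margin=5969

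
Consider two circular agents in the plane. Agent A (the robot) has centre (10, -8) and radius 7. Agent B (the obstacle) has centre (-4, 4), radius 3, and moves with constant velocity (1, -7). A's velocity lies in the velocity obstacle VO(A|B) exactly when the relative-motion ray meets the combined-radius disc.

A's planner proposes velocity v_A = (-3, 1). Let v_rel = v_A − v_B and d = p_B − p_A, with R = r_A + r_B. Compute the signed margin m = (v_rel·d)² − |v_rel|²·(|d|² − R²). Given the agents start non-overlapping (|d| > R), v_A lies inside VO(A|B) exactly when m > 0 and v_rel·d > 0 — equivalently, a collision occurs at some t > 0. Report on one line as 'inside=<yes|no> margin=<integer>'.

d = (-14, 12),  |d|² = 340;  R = 7+3 = 10,  c = 340−10² = 240
v_rel = (-4, 8),  |v_rel|² = 80;  v_rel·d = (-4)·(-14) + (8)·(12) = 152
80·t² − 304·t + 240 = 0  ⇒  m = 152² − 80·240 = 3904
m = 3904 > 0,  v_rel·d = 152 > 0  ⇒  inside

inside=yes margin=3904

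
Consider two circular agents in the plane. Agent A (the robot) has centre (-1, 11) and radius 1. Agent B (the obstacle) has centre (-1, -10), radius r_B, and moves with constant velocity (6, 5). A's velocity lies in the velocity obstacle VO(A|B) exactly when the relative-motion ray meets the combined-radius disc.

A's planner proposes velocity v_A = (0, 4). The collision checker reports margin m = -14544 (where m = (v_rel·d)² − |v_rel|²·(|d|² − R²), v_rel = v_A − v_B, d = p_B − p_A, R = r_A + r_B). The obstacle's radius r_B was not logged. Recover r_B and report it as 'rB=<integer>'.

m = -14544
d = (0, -21);  v_rel = (-6, -1),  |v_rel|² = 37
v_rel×d = (-6)·(-21) − (-1)·(0) = 126
since m = R²·37 − 126²:  R² = (15876 + -14544) / 37 = 36
R = √36 = 6  ⇒  r_B = 6 − 1 = 5

rB=5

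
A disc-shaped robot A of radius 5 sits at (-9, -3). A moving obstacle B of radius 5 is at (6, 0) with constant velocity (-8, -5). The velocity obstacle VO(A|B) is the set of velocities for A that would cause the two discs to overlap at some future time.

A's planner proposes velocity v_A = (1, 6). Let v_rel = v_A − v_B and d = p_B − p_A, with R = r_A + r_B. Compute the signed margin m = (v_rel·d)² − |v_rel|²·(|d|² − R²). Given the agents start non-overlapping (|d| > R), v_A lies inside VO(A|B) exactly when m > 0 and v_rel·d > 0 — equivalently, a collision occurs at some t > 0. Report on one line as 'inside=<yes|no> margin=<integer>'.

d = (15, 3),  |d|² = 234;  R = 5+5 = 10,  c = 234−10² = 134
v_rel = (9, 11),  |v_rel|² = 202;  v_rel·d = (9)·(15) + (11)·(3) = 168
202·t² − 336·t + 134 = 0  ⇒  m = 168² − 202·134 = 1156
m = 1156 > 0,  v_rel·d = 168 > 0  ⇒  inside

inside=yes margin=1156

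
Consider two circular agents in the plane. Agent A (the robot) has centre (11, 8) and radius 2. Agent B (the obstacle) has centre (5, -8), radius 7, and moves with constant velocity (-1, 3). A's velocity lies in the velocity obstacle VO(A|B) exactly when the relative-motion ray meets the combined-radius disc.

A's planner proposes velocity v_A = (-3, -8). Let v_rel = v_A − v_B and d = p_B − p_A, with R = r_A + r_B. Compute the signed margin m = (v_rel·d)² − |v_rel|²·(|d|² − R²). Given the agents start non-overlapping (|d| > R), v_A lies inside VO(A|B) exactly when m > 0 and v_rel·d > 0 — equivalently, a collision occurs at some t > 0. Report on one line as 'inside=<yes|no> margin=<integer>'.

d = (-6, -16),  |d|² = 292;  R = 2+7 = 9,  c = 292−9² = 211
v_rel = (-2, -11),  |v_rel|² = 125;  v_rel·d = (-2)·(-6) + (-11)·(-16) = 188
125·t² − 376·t + 211 = 0  ⇒  m = 188² − 125·211 = 8969
m = 8969 > 0,  v_rel·d = 188 > 0  ⇒  inside

inside=yes margin=8969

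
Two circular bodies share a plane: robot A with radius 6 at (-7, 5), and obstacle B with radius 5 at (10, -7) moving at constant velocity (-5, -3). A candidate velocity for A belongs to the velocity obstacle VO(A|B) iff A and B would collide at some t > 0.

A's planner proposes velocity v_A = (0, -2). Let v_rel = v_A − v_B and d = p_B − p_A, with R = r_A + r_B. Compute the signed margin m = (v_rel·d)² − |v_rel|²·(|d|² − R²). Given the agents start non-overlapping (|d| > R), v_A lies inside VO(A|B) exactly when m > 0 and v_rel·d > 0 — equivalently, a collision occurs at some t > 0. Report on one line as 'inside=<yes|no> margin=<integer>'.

d = (17, -12),  |d|² = 433;  R = 6+5 = 11,  c = 433−11² = 312
v_rel = (5, 1),  |v_rel|² = 26;  v_rel·d = (5)·(17) + (1)·(-12) = 73
26·t² − 146·t + 312 = 0  ⇒  m = 73² − 26·312 = -2783
m = -2783 < 0,  v_rel·d = 73 > 0  ⇒  outside

inside=no margin=-2783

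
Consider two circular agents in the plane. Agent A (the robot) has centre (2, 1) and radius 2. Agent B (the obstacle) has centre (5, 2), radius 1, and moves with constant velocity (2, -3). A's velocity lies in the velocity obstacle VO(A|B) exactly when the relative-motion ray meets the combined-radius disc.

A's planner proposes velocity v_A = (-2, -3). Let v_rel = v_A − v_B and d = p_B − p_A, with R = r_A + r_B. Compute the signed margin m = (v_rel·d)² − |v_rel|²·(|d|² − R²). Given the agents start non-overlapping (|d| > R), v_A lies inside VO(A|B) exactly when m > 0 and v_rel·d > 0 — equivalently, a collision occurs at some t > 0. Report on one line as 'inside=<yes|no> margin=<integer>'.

d = (3, 1),  |d|² = 10;  R = 2+1 = 3,  c = 10−3² = 1
v_rel = (-4, 0),  |v_rel|² = 16;  v_rel·d = (-4)·(3) + (0)·(1) = -12
16·t² + 24·t + 1 = 0  ⇒  m = (-12)² − 16·1 = 128
m = 128 > 0,  v_rel·d = -12 < 0  ⇒  outside

inside=no margin=128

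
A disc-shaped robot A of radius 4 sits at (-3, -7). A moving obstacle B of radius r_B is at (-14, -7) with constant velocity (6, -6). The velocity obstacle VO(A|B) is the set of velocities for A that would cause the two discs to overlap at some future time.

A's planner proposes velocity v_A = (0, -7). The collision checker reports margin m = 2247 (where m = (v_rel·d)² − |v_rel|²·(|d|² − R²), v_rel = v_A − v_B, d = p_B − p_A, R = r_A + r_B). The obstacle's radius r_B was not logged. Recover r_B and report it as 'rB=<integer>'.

m = 2247
d = (-11, 0);  v_rel = (-6, -1),  |v_rel|² = 37
v_rel×d = (-6)·(0) − (-1)·(-11) = -11
since m = R²·37 − (-11)²:  R² = (121 + 2247) / 37 = 64
R = √64 = 8  ⇒  r_B = 8 − 4 = 4

rB=4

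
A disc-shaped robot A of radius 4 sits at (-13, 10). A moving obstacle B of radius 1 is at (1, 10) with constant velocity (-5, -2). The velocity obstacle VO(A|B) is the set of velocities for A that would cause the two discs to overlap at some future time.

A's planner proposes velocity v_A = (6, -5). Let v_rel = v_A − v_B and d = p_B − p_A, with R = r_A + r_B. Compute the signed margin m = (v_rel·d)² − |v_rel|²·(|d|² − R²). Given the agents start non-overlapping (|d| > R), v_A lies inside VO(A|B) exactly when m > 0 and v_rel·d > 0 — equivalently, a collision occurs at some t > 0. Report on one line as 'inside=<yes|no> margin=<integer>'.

d = (14, 0),  |d|² = 196;  R = 4+1 = 5,  c = 196−5² = 171
v_rel = (11, -3),  |v_rel|² = 130;  v_rel·d = (11)·(14) + (-3)·(0) = 154
130·t² − 308·t + 171 = 0  ⇒  m = 154² − 130·171 = 1486
m = 1486 > 0,  v_rel·d = 154 > 0  ⇒  inside

inside=yes margin=1486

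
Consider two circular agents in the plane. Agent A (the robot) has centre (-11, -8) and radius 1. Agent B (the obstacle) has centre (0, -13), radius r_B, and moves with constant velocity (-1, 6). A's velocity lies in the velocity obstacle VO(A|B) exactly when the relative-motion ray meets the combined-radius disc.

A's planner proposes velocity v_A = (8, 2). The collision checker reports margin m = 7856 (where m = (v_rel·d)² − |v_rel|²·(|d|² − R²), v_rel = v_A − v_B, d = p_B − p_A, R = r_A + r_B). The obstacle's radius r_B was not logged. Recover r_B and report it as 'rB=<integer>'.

m = 7856
d = (11, -5);  v_rel = (9, -4),  |v_rel|² = 97
v_rel×d = (9)·(-5) − (-4)·(11) = -1
since m = R²·97 − (-1)²:  R² = (1 + 7856) / 97 = 81
R = √81 = 9  ⇒  r_B = 9 − 1 = 8

rB=8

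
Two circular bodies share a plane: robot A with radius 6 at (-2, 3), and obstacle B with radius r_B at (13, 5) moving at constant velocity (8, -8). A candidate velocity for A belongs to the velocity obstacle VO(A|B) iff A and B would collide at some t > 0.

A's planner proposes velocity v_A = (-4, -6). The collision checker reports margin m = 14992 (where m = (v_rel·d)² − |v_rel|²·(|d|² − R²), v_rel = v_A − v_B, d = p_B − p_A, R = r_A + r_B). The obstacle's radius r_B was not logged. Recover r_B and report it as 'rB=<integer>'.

m = 14992
d = (15, 2);  v_rel = (-12, 2),  |v_rel|² = 148
v_rel×d = (-12)·(2) − (2)·(15) = -54
since m = R²·148 − (-54)²:  R² = (2916 + 14992) / 148 = 121
R = √121 = 11  ⇒  r_B = 11 − 6 = 5

rB=5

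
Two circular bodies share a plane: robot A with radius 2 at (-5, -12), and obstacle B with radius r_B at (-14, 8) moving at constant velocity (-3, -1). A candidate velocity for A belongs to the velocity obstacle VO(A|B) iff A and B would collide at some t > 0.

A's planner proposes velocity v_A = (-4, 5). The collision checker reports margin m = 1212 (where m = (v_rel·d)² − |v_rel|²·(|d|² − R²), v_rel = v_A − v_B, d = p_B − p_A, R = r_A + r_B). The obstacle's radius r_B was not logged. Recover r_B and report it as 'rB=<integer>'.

m = 1212
d = (-9, 20);  v_rel = (-1, 6),  |v_rel|² = 37
v_rel×d = (-1)·(20) − (6)·(-9) = 34
since m = R²·37 − 34²:  R² = (1156 + 1212) / 37 = 64
R = √64 = 8  ⇒  r_B = 8 − 2 = 6

rB=6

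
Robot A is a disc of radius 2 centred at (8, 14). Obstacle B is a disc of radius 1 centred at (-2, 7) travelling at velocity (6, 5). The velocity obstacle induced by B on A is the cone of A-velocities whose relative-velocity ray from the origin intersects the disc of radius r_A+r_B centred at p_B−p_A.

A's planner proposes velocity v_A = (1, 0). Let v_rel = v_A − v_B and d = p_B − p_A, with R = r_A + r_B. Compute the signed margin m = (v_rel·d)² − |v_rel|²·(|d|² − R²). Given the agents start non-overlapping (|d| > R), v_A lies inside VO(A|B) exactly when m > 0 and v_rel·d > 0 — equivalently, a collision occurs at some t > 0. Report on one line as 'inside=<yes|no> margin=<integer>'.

d = (-10, -7),  |d|² = 149;  R = 2+1 = 3,  c = 149−3² = 140
v_rel = (-5, -5),  |v_rel|² = 50;  v_rel·d = (-5)·(-10) + (-5)·(-7) = 85
50·t² − 170·t + 140 = 0  ⇒  m = 85² − 50·140 = 225
m = 225 > 0,  v_rel·d = 85 > 0  ⇒  inside

inside=yes margin=225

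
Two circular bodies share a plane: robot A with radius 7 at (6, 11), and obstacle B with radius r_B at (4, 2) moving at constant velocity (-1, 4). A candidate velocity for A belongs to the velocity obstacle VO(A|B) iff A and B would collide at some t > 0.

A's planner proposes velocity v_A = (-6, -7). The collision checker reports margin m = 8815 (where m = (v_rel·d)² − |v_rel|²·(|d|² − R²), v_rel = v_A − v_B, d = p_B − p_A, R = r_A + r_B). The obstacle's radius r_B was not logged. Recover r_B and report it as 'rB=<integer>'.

m = 8815
d = (-2, -9);  v_rel = (-5, -11),  |v_rel|² = 146
v_rel×d = (-5)·(-9) − (-11)·(-2) = 23
since m = R²·146 − 23²:  R² = (529 + 8815) / 146 = 64
R = √64 = 8  ⇒  r_B = 8 − 7 = 1

rB=1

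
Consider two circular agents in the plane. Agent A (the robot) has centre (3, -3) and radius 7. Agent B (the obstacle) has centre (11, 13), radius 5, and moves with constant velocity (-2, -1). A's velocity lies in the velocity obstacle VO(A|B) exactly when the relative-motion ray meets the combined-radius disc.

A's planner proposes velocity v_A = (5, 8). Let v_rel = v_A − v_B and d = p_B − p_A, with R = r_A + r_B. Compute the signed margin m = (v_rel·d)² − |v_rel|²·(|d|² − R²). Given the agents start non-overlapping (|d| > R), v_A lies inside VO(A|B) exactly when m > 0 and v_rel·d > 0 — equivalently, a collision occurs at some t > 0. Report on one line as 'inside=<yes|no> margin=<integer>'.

d = (8, 16),  |d|² = 320;  R = 7+5 = 12,  c = 320−12² = 176
v_rel = (7, 9),  |v_rel|² = 130;  v_rel·d = (7)·(8) + (9)·(16) = 200
130·t² − 400·t + 176 = 0  ⇒  m = 200² − 130·176 = 17120
m = 17120 > 0,  v_rel·d = 200 > 0  ⇒  inside

inside=yes margin=17120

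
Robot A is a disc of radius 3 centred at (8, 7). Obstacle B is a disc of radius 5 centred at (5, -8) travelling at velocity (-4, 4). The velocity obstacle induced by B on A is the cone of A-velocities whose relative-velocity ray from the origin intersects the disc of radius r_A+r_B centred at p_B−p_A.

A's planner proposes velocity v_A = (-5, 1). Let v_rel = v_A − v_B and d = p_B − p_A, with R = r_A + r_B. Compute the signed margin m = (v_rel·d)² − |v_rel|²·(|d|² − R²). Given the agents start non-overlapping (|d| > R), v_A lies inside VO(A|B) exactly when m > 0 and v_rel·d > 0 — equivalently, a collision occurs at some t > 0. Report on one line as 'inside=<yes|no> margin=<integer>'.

d = (-3, -15),  |d|² = 234;  R = 3+5 = 8,  c = 234−8² = 170
v_rel = (-1, -3),  |v_rel|² = 10;  v_rel·d = (-1)·(-3) + (-3)·(-15) = 48
10·t² − 96·t + 170 = 0  ⇒  m = 48² − 10·170 = 604
m = 604 > 0,  v_rel·d = 48 > 0  ⇒  inside

inside=yes margin=604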